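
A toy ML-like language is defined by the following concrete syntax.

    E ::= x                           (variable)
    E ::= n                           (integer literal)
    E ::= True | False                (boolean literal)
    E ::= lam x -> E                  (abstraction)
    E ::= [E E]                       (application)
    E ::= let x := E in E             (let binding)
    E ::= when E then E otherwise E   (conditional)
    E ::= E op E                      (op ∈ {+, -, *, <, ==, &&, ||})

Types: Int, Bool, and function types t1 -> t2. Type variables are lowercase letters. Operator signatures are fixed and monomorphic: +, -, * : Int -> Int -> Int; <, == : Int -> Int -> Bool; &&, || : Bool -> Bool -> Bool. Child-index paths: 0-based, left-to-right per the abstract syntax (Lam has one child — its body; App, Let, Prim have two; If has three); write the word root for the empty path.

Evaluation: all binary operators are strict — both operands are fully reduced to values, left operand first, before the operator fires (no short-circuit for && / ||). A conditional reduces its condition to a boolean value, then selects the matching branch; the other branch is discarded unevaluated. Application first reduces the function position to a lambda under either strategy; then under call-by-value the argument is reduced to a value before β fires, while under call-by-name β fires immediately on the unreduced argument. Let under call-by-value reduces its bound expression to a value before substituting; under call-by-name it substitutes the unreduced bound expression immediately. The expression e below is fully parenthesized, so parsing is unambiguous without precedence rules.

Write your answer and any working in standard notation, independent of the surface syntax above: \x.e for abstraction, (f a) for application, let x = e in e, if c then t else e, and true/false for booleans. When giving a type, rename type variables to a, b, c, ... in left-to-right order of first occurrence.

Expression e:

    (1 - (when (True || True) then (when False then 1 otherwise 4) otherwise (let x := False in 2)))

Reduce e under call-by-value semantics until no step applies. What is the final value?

Answer: -3

Derivation:
step 0: (1 - (if (true || true) then (if false then 1 else 4) else (let x = false in 2)))
step 1: [delta@1.0] (1 - (if true then (if false then 1 else 4) else (let x = false in 2)))
step 2: [if@1] (1 - (if false then 1 else 4))
step 3: [if@1] (1 - 4)
step 4: [delta@root] -3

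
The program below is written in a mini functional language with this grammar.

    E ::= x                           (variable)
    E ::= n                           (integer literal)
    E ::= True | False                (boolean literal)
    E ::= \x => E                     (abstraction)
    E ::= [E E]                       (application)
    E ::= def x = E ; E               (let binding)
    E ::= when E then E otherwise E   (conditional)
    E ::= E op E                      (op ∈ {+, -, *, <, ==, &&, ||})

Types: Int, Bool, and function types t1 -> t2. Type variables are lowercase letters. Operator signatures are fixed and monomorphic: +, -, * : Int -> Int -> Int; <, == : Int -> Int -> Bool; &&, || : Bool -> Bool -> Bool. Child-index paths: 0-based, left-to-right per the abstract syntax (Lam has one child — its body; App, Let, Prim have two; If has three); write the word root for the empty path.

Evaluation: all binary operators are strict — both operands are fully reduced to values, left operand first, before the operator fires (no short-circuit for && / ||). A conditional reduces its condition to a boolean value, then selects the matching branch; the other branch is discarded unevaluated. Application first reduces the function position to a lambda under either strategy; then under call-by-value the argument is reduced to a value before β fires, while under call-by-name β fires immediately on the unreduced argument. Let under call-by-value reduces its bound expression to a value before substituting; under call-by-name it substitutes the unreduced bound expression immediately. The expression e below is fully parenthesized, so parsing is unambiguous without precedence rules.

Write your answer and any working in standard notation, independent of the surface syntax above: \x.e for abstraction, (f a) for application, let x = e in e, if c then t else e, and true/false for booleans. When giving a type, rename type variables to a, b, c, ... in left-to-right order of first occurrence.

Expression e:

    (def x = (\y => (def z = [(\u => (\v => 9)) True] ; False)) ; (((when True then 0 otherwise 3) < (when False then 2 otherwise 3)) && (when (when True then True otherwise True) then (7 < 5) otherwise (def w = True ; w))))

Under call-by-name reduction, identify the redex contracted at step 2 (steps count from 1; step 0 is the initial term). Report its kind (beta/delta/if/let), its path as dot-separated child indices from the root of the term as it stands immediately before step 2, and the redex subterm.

Answer: if at 0.0 : (if true then 0 else 3)

Working:
step 0: (let x = (\y.(let z = ((\u.(\v.9)) true) in false)) in (((if true then 0 else 3) < (if false then 2 else 3)) && (if (if true then true else true) then (7 < 5) else (let w = true in w))))
step 1: [let@root] (((if true then 0 else 3) < (if false then 2 else 3)) && (if (if true then true else true) then (7 < 5) else (let w = true in w)))
step 2: [if@0.0] ((0 < (if false then 2 else 3)) && (if (if true then true else true) then (7 < 5) else (let w = true in w)))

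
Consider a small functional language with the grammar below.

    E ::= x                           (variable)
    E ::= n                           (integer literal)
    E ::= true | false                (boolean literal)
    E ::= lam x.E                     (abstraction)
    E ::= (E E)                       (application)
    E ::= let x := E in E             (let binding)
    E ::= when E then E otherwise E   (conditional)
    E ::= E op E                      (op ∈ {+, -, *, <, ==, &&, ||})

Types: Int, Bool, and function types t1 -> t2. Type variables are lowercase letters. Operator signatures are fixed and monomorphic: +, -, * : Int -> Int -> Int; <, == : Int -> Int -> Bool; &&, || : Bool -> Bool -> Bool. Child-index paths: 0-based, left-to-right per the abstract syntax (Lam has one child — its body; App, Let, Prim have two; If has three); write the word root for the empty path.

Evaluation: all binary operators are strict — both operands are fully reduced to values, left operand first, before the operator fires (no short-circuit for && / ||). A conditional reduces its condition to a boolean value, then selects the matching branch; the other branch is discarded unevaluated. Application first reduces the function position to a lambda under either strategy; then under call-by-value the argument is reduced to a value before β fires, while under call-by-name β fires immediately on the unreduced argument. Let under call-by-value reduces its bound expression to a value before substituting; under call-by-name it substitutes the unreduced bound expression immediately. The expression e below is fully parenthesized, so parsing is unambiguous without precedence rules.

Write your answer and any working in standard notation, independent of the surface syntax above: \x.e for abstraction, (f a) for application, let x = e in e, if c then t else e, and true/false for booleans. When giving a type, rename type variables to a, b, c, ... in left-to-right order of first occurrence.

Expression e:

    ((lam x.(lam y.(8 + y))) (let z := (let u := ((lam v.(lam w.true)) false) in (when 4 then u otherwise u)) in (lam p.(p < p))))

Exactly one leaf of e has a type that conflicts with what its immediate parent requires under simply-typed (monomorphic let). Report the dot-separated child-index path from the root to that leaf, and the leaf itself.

Answer: 1.0.1.0 : 4

Trace:
  unify Int ~ Int
y : b
  unify b ~ Int
\y._ : Int -> Int
\x._ : a -> Int -> Int
\w._ : d -> Bool
\v._ : c -> d -> Bool
  unify c -> d -> Bool ~ Bool -> e
  unify c ~ Bool
  unify d -> Bool ~ e
_ _ : d -> Bool
let u : d -> Bool
  unify Int ~ Bool
  FAIL: mismatch Int ~ Bool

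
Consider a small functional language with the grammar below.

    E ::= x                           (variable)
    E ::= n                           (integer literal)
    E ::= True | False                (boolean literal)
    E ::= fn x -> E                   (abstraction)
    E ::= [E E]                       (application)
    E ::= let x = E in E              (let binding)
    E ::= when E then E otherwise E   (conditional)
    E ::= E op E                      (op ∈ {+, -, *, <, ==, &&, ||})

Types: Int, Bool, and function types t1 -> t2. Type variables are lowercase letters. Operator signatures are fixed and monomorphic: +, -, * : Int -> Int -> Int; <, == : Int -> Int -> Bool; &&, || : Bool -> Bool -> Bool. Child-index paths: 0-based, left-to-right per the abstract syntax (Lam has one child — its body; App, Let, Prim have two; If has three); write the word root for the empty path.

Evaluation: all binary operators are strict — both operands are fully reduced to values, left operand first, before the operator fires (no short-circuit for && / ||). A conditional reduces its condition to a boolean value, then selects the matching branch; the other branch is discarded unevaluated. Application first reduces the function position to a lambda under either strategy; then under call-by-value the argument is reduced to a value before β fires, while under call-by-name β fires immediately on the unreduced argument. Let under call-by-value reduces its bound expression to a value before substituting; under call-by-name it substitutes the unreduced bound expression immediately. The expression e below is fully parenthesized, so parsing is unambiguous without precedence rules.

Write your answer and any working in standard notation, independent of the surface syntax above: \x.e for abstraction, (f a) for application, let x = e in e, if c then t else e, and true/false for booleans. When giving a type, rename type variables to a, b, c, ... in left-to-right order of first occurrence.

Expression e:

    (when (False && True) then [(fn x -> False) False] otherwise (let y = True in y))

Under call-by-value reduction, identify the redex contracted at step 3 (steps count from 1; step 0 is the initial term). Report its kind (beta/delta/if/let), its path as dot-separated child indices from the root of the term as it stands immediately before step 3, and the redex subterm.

Trace:
step 0: (if (false && true) then ((\x.false) false) else (let y = true in y))
step 1: [delta@0] (if false then ((\x.false) false) else (let y = true in y))
step 2: [if@root] (let y = true in y)
step 3: [let@root] true

Answer: let at root : (let y = true in y)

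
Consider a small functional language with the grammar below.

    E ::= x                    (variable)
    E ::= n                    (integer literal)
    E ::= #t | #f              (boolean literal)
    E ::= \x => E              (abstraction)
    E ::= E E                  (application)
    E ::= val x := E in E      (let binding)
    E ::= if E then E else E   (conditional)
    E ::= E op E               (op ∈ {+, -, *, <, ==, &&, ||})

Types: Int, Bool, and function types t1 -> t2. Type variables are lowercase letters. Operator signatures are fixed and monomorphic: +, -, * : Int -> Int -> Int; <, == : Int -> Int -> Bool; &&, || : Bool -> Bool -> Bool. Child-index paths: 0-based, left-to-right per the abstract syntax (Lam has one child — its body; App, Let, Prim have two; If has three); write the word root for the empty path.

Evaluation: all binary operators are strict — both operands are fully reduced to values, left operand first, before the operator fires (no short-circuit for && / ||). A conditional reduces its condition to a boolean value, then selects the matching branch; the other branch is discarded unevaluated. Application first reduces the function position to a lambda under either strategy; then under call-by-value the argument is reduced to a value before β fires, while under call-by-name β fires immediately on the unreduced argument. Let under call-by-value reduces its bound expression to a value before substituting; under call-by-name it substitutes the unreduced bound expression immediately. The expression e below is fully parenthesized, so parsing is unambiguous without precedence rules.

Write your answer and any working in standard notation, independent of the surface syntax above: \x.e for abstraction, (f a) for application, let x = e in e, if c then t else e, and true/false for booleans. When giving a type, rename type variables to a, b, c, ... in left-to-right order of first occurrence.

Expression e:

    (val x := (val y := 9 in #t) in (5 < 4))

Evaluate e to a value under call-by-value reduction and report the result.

Trace:
step 0: (let x = (let y = 9 in true) in (5 < 4))
step 1: [let@0] (let x = true in (5 < 4))
step 2: [let@root] (5 < 4)
step 3: [delta@root] false

Answer: false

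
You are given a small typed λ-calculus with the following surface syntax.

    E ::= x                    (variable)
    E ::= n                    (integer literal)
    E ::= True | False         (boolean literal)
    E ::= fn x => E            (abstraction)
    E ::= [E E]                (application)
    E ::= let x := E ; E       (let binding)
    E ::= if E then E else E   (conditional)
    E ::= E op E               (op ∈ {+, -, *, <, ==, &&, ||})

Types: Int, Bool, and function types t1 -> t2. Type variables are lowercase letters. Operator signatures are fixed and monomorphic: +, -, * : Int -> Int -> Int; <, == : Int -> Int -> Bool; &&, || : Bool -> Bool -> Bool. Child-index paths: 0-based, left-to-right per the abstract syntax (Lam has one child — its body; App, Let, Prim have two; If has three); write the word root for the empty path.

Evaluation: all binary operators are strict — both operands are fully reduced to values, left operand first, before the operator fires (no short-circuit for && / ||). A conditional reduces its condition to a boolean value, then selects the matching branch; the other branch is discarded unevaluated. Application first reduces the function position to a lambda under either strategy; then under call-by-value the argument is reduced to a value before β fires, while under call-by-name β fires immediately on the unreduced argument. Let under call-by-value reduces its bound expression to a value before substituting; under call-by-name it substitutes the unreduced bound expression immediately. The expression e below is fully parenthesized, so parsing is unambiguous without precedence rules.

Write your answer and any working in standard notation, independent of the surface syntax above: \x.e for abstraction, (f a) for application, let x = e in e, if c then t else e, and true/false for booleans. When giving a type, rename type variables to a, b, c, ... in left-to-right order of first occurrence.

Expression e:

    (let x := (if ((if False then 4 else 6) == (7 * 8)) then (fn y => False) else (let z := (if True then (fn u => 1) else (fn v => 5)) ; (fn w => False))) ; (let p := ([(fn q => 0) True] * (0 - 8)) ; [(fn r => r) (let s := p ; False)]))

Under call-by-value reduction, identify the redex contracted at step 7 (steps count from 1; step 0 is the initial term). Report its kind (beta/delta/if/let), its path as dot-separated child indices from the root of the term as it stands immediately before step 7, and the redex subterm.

Derivation:
step 0: (let x = (if ((if false then 4 else 6) == (7 * 8)) then (\y.false) else (let z = (if true then (\u.1) else (\v.5)) in (\w.false))) in (let p = (((\q.0) true) * (0 - 8)) in ((\r.r) (let s = p in false))))
step 1: [if@0.0.0] (let x = (if (6 == (7 * 8)) then (\y.false) else (let z = (if true then (\u.1) else (\v.5)) in (\w.false))) in (let p = (((\q.0) true) * (0 - 8)) in ((\r.r) (let s = p in false))))
step 2: [delta@0.0.1] (let x = (if (6 == 56) then (\y.false) else (let z = (if true then (\u.1) else (\v.5)) in (\w.false))) in (let p = (((\q.0) true) * (0 - 8)) in ((\r.r) (let s = p in false))))
step 3: [delta@0.0] (let x = (if false then (\y.false) else (let z = (if true then (\u.1) else (\v.5)) in (\w.false))) in (let p = (((\q.0) true) * (0 - 8)) in ((\r.r) (let s = p in false))))
step 4: [if@0] (let x = (let z = (if true then (\u.1) else (\v.5)) in (\w.false)) in (let p = (((\q.0) true) * (0 - 8)) in ((\r.r) (let s = p in false))))
step 5: [if@0.0] (let x = (let z = (\u.1) in (\w.false)) in (let p = (((\q.0) true) * (0 - 8)) in ((\r.r) (let s = p in false))))
step 6: [let@0] (let x = (\w.false) in (let p = (((\q.0) true) * (0 - 8)) in ((\r.r) (let s = p in false))))
step 7: [let@root] (let p = (((\q.0) true) * (0 - 8)) in ((\r.r) (let s = p in false)))

Answer: let at root : (let x = (\w.false) in (let p = (((\q.0) true) * (0 - 8)) in ((\r.r) (let s = p in false))))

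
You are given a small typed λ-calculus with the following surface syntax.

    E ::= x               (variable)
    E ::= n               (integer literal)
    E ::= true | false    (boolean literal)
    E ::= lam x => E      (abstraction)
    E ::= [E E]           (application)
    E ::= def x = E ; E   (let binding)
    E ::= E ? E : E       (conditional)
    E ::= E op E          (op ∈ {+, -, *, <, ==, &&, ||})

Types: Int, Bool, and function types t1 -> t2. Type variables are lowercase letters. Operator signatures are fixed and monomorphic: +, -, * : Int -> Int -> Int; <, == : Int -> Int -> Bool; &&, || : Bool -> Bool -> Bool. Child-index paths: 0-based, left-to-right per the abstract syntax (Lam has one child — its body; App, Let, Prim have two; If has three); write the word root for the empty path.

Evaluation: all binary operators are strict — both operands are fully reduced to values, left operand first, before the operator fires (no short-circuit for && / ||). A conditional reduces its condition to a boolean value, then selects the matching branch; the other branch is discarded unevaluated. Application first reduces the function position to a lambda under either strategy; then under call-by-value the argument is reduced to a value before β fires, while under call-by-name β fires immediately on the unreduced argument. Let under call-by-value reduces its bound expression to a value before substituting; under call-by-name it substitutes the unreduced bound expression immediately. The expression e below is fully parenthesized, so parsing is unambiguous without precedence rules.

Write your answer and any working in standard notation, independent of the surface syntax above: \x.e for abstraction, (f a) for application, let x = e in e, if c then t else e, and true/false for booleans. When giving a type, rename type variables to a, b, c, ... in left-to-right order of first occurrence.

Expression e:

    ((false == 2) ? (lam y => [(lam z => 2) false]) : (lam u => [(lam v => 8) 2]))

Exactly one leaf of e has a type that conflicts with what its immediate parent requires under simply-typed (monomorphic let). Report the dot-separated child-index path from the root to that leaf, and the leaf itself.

Answer: 0.0 : false

Working:
  unify Bool ~ Int
  FAIL: mismatch Bool ~ Int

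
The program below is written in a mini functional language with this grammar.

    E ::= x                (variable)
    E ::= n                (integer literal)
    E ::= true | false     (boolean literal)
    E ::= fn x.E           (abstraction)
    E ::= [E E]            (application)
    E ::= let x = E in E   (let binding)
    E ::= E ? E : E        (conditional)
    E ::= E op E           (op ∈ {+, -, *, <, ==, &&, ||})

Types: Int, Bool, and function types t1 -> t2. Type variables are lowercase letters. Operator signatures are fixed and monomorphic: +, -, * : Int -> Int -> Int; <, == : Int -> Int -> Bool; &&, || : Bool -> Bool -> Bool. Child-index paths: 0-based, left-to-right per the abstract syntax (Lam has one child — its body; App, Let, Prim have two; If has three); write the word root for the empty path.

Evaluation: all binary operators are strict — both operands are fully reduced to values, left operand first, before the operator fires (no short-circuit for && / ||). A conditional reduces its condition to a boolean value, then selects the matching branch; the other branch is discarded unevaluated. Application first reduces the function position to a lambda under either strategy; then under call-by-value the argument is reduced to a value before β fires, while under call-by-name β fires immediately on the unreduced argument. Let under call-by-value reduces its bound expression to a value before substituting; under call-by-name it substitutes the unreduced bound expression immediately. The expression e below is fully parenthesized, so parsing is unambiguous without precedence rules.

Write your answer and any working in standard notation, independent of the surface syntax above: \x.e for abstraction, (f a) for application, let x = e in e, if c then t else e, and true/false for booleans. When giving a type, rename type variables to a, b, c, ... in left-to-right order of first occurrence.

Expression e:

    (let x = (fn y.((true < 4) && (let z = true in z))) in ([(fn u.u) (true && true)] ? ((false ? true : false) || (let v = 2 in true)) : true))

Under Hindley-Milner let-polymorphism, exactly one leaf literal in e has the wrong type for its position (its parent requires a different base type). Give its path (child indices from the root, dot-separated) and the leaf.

Trace:
  unify Bool ~ Int
  FAIL: mismatch Bool ~ Int

Answer: 0.0.0.0 : true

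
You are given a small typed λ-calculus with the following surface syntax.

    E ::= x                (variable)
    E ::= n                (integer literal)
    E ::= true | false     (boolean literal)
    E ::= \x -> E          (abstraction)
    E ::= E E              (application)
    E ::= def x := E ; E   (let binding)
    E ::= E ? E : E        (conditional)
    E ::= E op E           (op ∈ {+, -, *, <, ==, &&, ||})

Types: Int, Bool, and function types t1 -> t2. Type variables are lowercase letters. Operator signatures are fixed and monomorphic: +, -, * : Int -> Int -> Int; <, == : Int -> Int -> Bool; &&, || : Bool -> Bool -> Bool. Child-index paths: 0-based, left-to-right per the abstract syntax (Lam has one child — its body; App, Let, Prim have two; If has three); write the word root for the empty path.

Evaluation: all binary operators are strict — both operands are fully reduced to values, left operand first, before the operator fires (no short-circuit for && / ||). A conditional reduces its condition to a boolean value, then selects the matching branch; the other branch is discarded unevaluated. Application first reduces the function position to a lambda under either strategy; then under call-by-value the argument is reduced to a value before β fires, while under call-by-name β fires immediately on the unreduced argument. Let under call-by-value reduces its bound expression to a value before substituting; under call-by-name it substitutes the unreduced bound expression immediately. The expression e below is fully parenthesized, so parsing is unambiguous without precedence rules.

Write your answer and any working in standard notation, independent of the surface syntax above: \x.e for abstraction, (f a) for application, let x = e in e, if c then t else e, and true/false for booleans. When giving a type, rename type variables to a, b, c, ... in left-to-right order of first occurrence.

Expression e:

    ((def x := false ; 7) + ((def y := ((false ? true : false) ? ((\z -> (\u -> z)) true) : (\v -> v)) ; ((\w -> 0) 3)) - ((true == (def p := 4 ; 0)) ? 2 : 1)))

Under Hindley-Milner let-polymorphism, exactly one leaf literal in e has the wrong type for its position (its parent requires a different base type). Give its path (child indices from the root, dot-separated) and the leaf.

Answer: 1.1.0.0 : true

Trace:
let x : Bool
  unify Int ~ Int
  unify Bool ~ Bool
  unify Bool ~ Bool
  unify Bool ~ Bool
z : a
\u._ : b -> a
\z._ : a -> b -> a
  unify a -> b -> a ~ Bool -> c
  unify a ~ Bool
  unify b -> Bool ~ c
_ _ : b -> Bool
v : d
\v._ : d -> d
  unify b -> Bool ~ d -> d
  unify b ~ d
  unify Bool ~ d
let y : Bool -> Bool
\w._ : e -> Int
  unify e -> Int ~ Int -> f
  unify e ~ Int
  unify Int ~ f
_ _ : Int
  unify Int ~ Int
  unify Bool ~ Int
  FAIL: mismatch Bool ~ Int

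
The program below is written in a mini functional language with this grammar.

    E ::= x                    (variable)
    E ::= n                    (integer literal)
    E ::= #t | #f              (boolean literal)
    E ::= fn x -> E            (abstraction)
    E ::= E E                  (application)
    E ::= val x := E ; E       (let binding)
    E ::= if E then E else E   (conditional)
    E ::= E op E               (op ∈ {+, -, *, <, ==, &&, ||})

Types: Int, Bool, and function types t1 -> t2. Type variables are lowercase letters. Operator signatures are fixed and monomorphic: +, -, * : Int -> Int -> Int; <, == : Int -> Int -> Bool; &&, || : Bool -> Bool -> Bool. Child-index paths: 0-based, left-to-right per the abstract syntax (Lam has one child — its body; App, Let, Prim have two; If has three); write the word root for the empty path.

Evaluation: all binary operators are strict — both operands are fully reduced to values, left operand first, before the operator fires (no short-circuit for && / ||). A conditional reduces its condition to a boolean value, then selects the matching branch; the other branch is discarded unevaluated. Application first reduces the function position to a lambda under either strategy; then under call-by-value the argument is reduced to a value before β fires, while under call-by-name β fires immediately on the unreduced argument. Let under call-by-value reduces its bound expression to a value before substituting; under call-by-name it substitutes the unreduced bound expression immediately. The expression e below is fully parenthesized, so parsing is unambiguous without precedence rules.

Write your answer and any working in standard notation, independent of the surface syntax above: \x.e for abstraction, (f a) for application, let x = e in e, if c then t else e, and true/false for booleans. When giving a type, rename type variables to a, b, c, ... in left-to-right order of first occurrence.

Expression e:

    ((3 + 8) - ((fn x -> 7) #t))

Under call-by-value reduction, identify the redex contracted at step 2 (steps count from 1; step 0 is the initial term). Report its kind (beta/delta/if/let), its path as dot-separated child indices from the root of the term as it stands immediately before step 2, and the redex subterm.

Trace:
step 0: ((3 + 8) - ((\x.7) true))
step 1: [delta@0] (11 - ((\x.7) true))
step 2: [beta@1] (11 - 7)

Answer: beta at 1 : ((\x.7) true)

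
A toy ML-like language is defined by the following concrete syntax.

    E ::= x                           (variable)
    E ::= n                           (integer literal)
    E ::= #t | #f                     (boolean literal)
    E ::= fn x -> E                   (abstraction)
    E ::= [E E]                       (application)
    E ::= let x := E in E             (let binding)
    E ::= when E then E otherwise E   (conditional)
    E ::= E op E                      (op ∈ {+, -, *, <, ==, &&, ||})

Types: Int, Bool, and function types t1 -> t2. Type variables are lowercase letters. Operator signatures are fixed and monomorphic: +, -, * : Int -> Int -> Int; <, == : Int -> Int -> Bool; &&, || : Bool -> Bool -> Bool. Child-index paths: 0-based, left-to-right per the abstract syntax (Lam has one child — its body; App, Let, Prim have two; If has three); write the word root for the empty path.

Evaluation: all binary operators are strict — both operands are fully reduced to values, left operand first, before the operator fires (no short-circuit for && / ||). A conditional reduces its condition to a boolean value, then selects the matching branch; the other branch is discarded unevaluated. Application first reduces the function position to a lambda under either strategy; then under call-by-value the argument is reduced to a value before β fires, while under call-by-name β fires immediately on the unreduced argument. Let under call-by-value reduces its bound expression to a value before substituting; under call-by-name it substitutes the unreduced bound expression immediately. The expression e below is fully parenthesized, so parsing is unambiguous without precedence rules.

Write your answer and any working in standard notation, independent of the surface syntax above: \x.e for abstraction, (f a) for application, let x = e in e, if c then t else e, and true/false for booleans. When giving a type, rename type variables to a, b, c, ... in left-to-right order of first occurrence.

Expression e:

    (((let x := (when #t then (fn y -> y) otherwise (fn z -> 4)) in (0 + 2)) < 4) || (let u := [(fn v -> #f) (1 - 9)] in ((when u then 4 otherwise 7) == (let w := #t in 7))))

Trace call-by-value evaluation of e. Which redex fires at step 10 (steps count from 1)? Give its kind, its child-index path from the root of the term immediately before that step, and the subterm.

Trace:
step 0: (((let x = (if true then (\y.y) else (\z.4)) in (0 + 2)) < 4) || (let u = ((\v.false) (1 - 9)) in ((if u then 4 else 7) == (let w = true in 7))))
step 1: [if@0.0.0] (((let x = (\y.y) in (0 + 2)) < 4) || (let u = ((\v.false) (1 - 9)) in ((if u then 4 else 7) == (let w = true in 7))))
step 2: [let@0.0] (((0 + 2) < 4) || (let u = ((\v.false) (1 - 9)) in ((if u then 4 else 7) == (let w = true in 7))))
step 3: [delta@0.0] ((2 < 4) || (let u = ((\v.false) (1 - 9)) in ((if u then 4 else 7) == (let w = true in 7))))
step 4: [delta@0] (true || (let u = ((\v.false) (1 - 9)) in ((if u then 4 else 7) == (let w = true in 7))))
step 5: [delta@1.0.1] (true || (let u = ((\v.false) -8) in ((if u then 4 else 7) == (let w = true in 7))))
step 6: [beta@1.0] (true || (let u = false in ((if u then 4 else 7) == (let w = true in 7))))
step 7: [let@1] (true || ((if false then 4 else 7) == (let w = true in 7)))
step 8: [if@1.0] (true || (7 == (let w = true in 7)))
step 9: [let@1.1] (true || (7 == 7))
step 10: [delta@1] (true || true)

Answer: delta at 1 : (7 == 7)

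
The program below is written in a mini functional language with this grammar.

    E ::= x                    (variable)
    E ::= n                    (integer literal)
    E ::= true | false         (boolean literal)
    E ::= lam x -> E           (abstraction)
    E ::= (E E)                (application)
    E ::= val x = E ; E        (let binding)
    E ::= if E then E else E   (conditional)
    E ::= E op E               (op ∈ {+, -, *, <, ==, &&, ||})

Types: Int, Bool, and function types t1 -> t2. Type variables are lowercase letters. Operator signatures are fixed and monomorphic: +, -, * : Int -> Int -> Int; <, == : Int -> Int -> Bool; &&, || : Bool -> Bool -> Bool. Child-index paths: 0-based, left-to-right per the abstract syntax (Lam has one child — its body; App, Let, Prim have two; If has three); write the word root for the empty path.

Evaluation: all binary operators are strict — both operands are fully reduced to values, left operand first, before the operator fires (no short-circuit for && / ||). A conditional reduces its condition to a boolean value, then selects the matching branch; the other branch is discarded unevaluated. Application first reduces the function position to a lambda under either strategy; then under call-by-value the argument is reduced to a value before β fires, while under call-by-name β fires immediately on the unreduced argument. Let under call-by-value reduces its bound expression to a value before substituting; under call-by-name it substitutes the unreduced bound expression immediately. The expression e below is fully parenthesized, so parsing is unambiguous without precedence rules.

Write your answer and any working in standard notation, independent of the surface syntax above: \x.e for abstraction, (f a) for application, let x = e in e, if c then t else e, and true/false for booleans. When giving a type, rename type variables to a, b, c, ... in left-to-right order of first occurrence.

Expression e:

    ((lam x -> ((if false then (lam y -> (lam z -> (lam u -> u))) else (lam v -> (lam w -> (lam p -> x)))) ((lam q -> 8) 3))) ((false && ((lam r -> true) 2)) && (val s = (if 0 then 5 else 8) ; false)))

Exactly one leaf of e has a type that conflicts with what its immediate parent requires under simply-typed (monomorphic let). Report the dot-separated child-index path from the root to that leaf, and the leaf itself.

Derivation:
  unify Bool ~ Bool
u : d
\u._ : d -> d
\z._ : c -> d -> d
\y._ : b -> c -> d -> d
x : a
\p._ : g -> a
\w._ : f -> g -> a
\v._ : e -> f -> g -> a
  unify b -> c -> d -> d ~ e -> f -> g -> a
  unify b ~ e
  unify c -> d -> d ~ f -> g -> a
  unify c ~ f
  unify d -> d ~ g -> a
  unify d ~ g
  unify g ~ a
\q._ : h -> Int
  unify h -> Int ~ Int -> i
  unify h ~ Int
  unify Int ~ i
_ _ : Int
  unify e -> f -> a -> a ~ Int -> j
  unify e ~ Int
  unify f -> a -> a ~ j
_ _ : f -> a -> a
\x._ : a -> f -> a -> a
  unify Bool ~ Bool
\r._ : k -> Bool
  unify k -> Bool ~ Int -> l
  unify k ~ Int
  unify Bool ~ l
_ _ : Bool
  unify Bool ~ Bool
  unify Bool ~ Bool
  unify Int ~ Bool
  FAIL: mismatch Int ~ Bool

Answer: 1.1.0.0 : 0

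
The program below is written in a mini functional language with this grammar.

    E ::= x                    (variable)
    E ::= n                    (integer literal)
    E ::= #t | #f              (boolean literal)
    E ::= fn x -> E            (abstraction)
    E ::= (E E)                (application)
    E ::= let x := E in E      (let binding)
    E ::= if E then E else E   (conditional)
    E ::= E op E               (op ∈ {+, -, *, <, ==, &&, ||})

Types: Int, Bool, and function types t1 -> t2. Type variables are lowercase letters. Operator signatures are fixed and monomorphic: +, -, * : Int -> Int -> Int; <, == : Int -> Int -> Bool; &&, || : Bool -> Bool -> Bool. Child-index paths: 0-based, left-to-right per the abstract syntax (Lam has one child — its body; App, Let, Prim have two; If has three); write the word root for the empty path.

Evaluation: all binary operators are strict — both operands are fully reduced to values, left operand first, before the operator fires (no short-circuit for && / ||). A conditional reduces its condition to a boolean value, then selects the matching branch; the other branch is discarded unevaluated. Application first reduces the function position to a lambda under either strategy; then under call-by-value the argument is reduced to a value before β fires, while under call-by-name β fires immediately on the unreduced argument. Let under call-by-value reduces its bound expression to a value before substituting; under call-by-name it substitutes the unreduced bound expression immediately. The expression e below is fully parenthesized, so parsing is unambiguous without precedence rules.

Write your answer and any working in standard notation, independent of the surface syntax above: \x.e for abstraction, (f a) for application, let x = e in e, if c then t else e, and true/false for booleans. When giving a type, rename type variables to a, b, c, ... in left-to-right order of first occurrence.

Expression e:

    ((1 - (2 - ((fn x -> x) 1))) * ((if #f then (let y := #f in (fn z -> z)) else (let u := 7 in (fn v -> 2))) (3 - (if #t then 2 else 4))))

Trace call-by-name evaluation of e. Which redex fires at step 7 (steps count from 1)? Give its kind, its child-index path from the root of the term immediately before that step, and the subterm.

Answer: delta at root : (0 * 2)

Working:
step 0: ((1 - (2 - ((\x.x) 1))) * ((if false then (let y = false in (\z.z)) else (let u = 7 in (\v.2))) (3 - (if true then 2 else 4))))
step 1: [beta@0.1.1] ((1 - (2 - 1)) * ((if false then (let y = false in (\z.z)) else (let u = 7 in (\v.2))) (3 - (if true then 2 else 4))))
step 2: [delta@0.1] ((1 - 1) * ((if false then (let y = false in (\z.z)) else (let u = 7 in (\v.2))) (3 - (if true then 2 else 4))))
step 3: [delta@0] (0 * ((if false then (let y = false in (\z.z)) else (let u = 7 in (\v.2))) (3 - (if true then 2 else 4))))
step 4: [if@1.0] (0 * ((let u = 7 in (\v.2)) (3 - (if true then 2 else 4))))
step 5: [let@1.0] (0 * ((\v.2) (3 - (if true then 2 else 4))))
step 6: [beta@1] (0 * 2)
step 7: [delta@root] 0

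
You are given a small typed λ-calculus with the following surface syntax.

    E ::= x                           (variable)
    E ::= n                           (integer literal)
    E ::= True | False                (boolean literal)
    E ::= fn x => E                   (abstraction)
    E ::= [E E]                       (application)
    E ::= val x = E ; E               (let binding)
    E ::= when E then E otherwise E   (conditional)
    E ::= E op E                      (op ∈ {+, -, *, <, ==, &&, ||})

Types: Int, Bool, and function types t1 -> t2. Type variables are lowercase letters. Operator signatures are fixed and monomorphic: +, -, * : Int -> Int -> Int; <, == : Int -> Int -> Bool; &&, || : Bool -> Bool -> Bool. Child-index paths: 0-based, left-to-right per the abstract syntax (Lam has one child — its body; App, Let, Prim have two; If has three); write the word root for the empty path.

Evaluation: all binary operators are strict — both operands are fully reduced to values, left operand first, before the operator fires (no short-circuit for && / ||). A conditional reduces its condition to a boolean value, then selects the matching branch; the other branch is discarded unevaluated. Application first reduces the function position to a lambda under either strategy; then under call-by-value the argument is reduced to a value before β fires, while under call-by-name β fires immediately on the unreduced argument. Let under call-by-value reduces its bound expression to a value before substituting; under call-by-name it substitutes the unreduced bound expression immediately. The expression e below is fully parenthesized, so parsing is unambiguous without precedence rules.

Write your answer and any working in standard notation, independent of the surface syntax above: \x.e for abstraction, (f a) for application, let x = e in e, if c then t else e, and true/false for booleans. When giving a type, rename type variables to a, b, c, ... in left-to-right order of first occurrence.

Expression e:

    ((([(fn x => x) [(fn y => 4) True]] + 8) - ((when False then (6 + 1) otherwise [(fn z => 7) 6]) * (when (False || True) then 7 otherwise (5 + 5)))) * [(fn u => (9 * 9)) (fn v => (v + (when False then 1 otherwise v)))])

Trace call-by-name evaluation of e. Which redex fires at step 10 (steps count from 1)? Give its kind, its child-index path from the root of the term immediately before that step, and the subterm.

Answer: beta at 1 : ((\u.(9 * 9)) (\v.(v + (if false then 1 else v))))

Derivation:
step 0: (((((\x.x) ((\y.4) true)) + 8) - ((if false then (6 + 1) else ((\z.7) 6)) * (if (false || true) then 7 else (5 + 5)))) * ((\u.(9 * 9)) (\v.(v + (if false then 1 else v)))))
step 1: [beta@0.0.0] (((((\y.4) true) + 8) - ((if false then (6 + 1) else ((\z.7) 6)) * (if (false || true) then 7 else (5 + 5)))) * ((\u.(9 * 9)) (\v.(v + (if false then 1 else v)))))
step 2: [beta@0.0.0] (((4 + 8) - ((if false then (6 + 1) else ((\z.7) 6)) * (if (false || true) then 7 else (5 + 5)))) * ((\u.(9 * 9)) (\v.(v + (if false then 1 else v)))))
step 3: [delta@0.0] ((12 - ((if false then (6 + 1) else ((\z.7) 6)) * (if (false || true) then 7 else (5 + 5)))) * ((\u.(9 * 9)) (\v.(v + (if false then 1 else v)))))
step 4: [if@0.1.0] ((12 - (((\z.7) 6) * (if (false || true) then 7 else (5 + 5)))) * ((\u.(9 * 9)) (\v.(v + (if false then 1 else v)))))
step 5: [beta@0.1.0] ((12 - (7 * (if (false || true) then 7 else (5 + 5)))) * ((\u.(9 * 9)) (\v.(v + (if false then 1 else v)))))
step 6: [delta@0.1.1.0] ((12 - (7 * (if true then 7 else (5 + 5)))) * ((\u.(9 * 9)) (\v.(v + (if false then 1 else v)))))
step 7: [if@0.1.1] ((12 - (7 * 7)) * ((\u.(9 * 9)) (\v.(v + (if false then 1 else v)))))
step 8: [delta@0.1] ((12 - 49) * ((\u.(9 * 9)) (\v.(v + (if false then 1 else v)))))
step 9: [delta@0] (-37 * ((\u.(9 * 9)) (\v.(v + (if false then 1 else v)))))
step 10: [beta@1] (-37 * (9 * 9))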